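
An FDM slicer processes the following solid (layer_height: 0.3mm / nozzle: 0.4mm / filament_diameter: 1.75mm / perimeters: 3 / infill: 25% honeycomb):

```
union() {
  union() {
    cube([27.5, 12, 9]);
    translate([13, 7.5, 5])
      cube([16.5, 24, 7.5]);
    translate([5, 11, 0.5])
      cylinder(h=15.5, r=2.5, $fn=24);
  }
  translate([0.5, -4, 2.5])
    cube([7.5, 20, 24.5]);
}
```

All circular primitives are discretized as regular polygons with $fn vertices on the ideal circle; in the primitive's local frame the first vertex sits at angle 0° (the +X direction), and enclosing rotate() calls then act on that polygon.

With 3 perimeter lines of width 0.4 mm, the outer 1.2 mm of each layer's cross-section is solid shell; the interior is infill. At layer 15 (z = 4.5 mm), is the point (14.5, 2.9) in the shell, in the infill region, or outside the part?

At z = 4.5 mm: the cube is present — its section is the full 27.5×12 rectangle; the cube at (13, 7.5) is absent (z outside [5, 12.5]); the r=2.5 cylinder at (5, 11) gives a regular 24-gon of circumradius 2.5 (constant along its height); Taking the union: the regions partially overlap (shared area 14.54 mm²), so overlapping operands fuse into one piece — 1 connected region; the cube at (0.5, -4) (footprint 7.5×20) is included at this height; Combining (union): the regions partially overlap (shared area 94.87 mm²), so overlapping operands fuse into one piece — 1 connected region. Overall, the cross-section is a single solid region. The nearest boundary edge runs (27.50, 0.00)→(8.00, 0.00); distance from the point to it = 2.90 mm. The point is inside the cross-section and 2.90 mm from the nearest boundary — more than the 1.2 mm shell width (3 × 0.4), so it's in the infill interior.

infill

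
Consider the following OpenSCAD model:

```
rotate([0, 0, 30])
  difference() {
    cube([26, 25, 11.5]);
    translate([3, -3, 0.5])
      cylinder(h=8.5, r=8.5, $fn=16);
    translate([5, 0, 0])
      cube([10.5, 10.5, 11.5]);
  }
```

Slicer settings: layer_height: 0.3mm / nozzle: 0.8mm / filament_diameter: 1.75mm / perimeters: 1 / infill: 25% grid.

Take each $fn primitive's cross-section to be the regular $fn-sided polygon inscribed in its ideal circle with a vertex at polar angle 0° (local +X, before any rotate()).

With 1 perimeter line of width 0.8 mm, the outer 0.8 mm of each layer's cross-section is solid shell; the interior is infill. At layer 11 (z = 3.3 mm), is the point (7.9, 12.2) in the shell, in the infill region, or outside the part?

outside

At z = 3.3 mm: the cube is present — its section is the full 26×25 rectangle; the cylinder at (3, -3): section is a regular 16-gon, circumradius r=8.5; the 10.5×10.5 cube at (5, 0) contributes its full rectangle; Subtracting the remaining from the first: starting from the 26×25 cube, the r=8.5 cylinder at (3, -3) partially overlaps it — only the 46.30 mm² overlap (of its 221.19 mm²) is removed, clipping the outline; the 10.5×10.5 cube at (5, 0) partially overlaps it — only the 90.16 mm² overlap (of its 110.25 mm²) is removed, clipping the outline — 1 connected region; (rotated 30° about Z; rotation is an isometry so areas/perimeters/island counts are preserved). Overall, the cross-section is a single solid region. Undo the 30° rotation: the query point maps to (12.942, 6.616) in the un-rotated model frame. The nearest boundary edge runs (15.50, 0.00)→(15.50, 10.50); distance from the point to it = 2.56 mm. The point is not inside any of the regions above, so it lies outside the cross-section (2.56 mm from the nearest boundary).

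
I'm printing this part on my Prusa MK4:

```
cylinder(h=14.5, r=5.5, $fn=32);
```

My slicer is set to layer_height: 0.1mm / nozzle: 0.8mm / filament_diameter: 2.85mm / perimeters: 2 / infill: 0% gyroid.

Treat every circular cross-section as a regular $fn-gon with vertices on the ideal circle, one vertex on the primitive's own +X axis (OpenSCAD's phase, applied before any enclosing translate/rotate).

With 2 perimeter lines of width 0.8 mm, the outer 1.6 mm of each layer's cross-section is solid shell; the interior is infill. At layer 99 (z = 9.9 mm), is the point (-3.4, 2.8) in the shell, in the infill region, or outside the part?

At z = 9.9 mm: the r=5.5 cylinder contributes a regular 32-gon of circumradius 5.5. Overall, the cross-section is a single solid region. The nearest boundary edge runs (-3.89, 3.89)→(-4.57, 3.06); distance from the point to it = 1.07 mm. The point is inside the cross-section, 1.07 mm from the nearest boundary — within the 1.6 mm shell band (2 × 0.8).

shell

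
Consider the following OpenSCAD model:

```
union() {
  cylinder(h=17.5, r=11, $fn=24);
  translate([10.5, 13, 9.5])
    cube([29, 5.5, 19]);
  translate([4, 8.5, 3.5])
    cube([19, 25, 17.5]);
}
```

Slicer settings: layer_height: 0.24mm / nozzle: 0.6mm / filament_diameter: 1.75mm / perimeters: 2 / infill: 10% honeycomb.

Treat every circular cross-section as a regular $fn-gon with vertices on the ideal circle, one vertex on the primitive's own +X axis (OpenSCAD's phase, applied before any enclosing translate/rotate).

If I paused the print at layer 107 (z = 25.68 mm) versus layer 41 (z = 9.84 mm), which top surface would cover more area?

Layer 107 (z = 25.68): the cylinder is not intersected at this z (z outside [0, 17.5]); the cube at (10.5, 13) is present — its section is the full 29×5.5 rectangle (area 159.50 mm²); the cube at (4, 8.5) is absent (z outside [3.5, 21]); Combining (union): only the 29×5.5 cube at (10.5, 13) is present, so the union is just that shape — area = 159.50 mm². So its area = 159.50 mm². Layer 41 (z = 9.84): the r=11 cylinder gives a regular 24-gon of circumradius 11 (constant along its height) (area = (24/2)·11.000²·sin(360°/24) = 375.81 mm²); the cube at (10.5, 13) (footprint 29×5.5) is included at this height (area 159.50 mm²); the cube at (4, 8.5) (footprint 19×25) is included at this height (area 475.00 mm²); Merging all regions: the regions partially overlap — summed areas 1010.31 mm² minus the doubly-counted overlap 71.44 mm² gives 938.86 mm² — area = 938.86 mm². So its area = 938.86 mm². Layer 41 is larger (938.86 vs 159.50 mm²).

layer 41 (z = 9.84 mm)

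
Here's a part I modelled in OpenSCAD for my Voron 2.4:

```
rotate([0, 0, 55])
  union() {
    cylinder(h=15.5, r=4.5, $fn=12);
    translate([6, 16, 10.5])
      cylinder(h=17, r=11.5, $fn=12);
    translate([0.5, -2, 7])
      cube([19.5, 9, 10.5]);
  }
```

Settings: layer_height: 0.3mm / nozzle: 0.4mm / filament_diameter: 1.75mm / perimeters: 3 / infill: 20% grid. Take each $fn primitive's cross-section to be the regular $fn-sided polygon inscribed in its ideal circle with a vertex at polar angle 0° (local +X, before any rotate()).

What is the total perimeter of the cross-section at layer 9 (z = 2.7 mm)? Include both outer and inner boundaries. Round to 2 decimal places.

At z = 2.7 mm: the r=4.5 cylinder gives a regular 12-gon of circumradius 4.5 (constant along its height) (perimeter = 2·12·4.500·sin(180°/12) = 27.95 mm); the cylinder at (6, 16) is not intersected at this z (z outside [10.5, 27.5]); the cube at (0.5, -2) is absent (z outside [7, 17.5]); Combining (union): only the r=4.5 cylinder is present, so the union is just that shape — boundary = 27.95 mm; (whole slice rotated 55° about Z — lengths, areas and connectivity unchanged). Overall, the cross-section is a single solid region. Total boundary length (outer) = 27.95 mm.

27.95 mm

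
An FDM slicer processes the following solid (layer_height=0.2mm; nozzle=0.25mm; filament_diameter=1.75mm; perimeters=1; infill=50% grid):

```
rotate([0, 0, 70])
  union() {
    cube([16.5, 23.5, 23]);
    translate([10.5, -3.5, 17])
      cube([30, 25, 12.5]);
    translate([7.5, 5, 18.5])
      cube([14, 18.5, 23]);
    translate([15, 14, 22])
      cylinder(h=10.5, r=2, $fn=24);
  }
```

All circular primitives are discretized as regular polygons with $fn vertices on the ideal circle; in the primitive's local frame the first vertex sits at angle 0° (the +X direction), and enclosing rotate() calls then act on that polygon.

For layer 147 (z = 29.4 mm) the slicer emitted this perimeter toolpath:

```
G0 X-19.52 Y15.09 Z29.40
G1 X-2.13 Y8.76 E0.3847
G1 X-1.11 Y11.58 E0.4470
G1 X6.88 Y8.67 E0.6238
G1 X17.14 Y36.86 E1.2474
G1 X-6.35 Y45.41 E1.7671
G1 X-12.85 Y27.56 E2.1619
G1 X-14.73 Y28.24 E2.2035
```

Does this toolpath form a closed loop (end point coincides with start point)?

no

Start point (G0): (-19.52, 15.09). End point (last G1): the path does not return to the start — open.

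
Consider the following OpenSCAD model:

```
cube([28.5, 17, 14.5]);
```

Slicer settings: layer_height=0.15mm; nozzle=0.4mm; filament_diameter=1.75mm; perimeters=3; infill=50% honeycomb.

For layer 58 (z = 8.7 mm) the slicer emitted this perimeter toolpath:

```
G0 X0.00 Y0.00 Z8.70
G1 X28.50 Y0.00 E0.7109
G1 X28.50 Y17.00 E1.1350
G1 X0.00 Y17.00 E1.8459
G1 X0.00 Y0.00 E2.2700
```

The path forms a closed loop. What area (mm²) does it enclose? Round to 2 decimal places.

Apply the shoelace formula to the sequence of (X, Y) vertices; enclosed area = 484.50 mm².

484.50 mm²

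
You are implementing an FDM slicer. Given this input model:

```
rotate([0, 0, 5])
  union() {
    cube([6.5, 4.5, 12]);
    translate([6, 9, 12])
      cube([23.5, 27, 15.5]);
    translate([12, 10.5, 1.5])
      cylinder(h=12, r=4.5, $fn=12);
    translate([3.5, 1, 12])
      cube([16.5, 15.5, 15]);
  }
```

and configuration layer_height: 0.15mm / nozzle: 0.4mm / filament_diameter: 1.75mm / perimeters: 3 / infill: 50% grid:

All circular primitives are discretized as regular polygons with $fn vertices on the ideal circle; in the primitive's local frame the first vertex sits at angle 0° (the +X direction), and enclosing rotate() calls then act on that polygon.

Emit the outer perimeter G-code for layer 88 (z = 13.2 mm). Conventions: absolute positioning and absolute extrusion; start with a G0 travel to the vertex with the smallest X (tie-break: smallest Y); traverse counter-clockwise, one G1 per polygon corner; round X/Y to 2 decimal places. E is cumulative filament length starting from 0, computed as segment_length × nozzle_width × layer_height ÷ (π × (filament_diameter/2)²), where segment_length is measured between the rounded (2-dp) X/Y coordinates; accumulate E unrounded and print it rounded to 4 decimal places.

At z = 13.2 mm: the cube does not reach this height (z outside [0, 12]); the cube at (6, 9) (footprint 23.5×27) is included at this height; the r=4.5 cylinder at (12, 10.5) contributes a regular 12-gon of circumradius 4.5; the cube at (3.5, 1) is present — its section is the full 16.5×15.5 rectangle; Combining (union): the regions partially overlap (shared area 165.75 mm²), so overlapping operands fuse into one piece — 1 connected region; (rotated 5° about Z; rotation is an isometry so areas/perimeters/island counts are preserved). The outline is a single polygon with 8 vertices. Extrusion per mm of travel: 0.4 × 0.15 / (π × 0.875²) = 0.024945. Accumulating E over each segment gives final E = 3.0432.

G0 X2.05 Y16.74 Z13.20
G1 X3.40 Y1.30 E0.3866
G1 X19.84 Y2.74 E0.7983
G1 X19.14 Y10.71 E0.9979
G1 X28.60 Y11.54 E1.2348
G1 X26.25 Y38.43 E1.9081
G1 X2.84 Y36.39 E2.4943
G1 X4.54 Y16.96 E2.9808
G1 X2.05 Y16.74 E3.0432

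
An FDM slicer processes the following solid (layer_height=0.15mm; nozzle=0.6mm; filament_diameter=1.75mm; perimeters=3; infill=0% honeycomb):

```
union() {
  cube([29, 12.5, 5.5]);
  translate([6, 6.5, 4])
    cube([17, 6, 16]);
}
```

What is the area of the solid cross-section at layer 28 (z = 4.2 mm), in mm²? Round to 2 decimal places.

At z = 4.2 mm: the cube (footprint 29×12.5) is included at this height (area 362.50 mm²); the 17×6 cube at (6, 6.5) contributes its full rectangle (area 102.00 mm²); Taking the union: the 17×6 cube at (6, 6.5) lies entirely inside the 29×12.5 cube, so the union is just the 29×12.5 cube — area = 362.50 mm². Overall, the cross-section is a single solid region. Net area = 362.50 mm².

362.50 mm²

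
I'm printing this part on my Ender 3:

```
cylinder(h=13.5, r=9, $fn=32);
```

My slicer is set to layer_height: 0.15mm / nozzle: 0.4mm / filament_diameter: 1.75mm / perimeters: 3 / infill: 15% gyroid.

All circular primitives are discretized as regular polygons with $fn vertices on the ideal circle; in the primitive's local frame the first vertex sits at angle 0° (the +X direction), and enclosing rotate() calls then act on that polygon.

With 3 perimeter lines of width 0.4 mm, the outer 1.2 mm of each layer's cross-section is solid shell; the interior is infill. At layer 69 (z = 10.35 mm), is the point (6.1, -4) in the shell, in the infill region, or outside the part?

At z = 10.35 mm: the cylinder: section is a regular 32-gon, circumradius r=9. Overall, the cross-section is a single solid region. The nearest boundary edge runs (7.48, -5.00)→(8.31, -3.44); distance from the point to it = 1.69 mm. The point is inside the cross-section and 1.69 mm from the nearest boundary — more than the 1.2 mm shell width (3 × 0.4), so it's in the infill interior.

infill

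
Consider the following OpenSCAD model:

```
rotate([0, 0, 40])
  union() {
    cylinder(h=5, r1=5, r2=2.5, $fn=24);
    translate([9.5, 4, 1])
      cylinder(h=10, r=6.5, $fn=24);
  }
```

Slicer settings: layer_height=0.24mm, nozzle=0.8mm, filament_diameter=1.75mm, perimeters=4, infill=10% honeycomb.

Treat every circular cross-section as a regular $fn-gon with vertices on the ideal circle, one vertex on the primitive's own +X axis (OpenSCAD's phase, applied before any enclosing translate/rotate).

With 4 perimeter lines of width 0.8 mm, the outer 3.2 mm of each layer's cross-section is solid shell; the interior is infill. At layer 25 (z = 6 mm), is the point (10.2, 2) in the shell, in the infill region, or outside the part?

outside

At z = 6 mm: the cone is absent (z outside [0, 5]); the r=6.5 cylinder at (9.5, 4) gives a regular 24-gon of circumradius 6.5 (constant along its height); Merging all regions: only the r=6.5 cylinder at (9.5, 4) is present, so the union is just that shape — 1 connected region; (rotated 40° about Z; rotation is an isometry so areas/perimeters/island counts are preserved). Overall, the cross-section is a single solid region. Undo the 40° rotation: the query point maps to (9.099, -5.024) in the un-rotated model frame. The nearest boundary edge runs (7.82, -2.28)→(9.50, -2.50); distance from the point to it = 2.56 mm. The point is not inside any of the regions above, so it lies outside the cross-section (2.56 mm from the nearest boundary).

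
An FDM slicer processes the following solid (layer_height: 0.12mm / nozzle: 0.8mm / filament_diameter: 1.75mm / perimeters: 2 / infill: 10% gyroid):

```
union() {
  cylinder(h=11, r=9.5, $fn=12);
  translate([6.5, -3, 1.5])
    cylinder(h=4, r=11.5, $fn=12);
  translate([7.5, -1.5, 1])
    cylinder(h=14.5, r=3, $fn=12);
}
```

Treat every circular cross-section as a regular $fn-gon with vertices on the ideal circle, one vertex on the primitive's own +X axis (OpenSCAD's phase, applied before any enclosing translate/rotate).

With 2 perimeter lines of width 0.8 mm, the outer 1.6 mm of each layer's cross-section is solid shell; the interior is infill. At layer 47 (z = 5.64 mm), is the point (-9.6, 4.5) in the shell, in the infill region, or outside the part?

outside

At z = 5.64 mm: the r=9.5 cylinder gives a regular 12-gon of circumradius 9.5 (constant along its height); the cylinder at (6.5, -3) is absent (z outside [1.5, 5.5]); the cylinder at (7.5, -1.5): section is a regular 12-gon, circumradius r=3; Taking the union: the regions partially overlap (shared area 22.00 mm²), so overlapping operands fuse into one piece — 1 connected region. Overall, the cross-section is a single solid region. The nearest boundary edge runs (-9.50, 0.00)→(-8.23, 4.75); distance from the point to it = 1.26 mm. The point is not inside any of the regions above, so it lies outside the cross-section (1.26 mm from the nearest boundary).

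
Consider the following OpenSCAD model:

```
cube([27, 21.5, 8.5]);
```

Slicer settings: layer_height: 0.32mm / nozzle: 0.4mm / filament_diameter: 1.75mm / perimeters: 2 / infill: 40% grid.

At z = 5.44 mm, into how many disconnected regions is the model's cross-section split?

1

At z = 5.44 mm: the cube (footprint 27×21.5) is included at this height. The result has 1 disconnected region.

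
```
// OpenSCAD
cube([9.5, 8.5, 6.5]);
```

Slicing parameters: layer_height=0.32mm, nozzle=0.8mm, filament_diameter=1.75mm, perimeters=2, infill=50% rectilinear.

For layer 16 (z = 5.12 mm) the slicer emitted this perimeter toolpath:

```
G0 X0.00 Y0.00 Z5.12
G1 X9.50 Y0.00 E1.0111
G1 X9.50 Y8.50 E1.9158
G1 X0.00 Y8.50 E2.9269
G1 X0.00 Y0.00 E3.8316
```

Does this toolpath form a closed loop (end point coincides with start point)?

yes

Start point (G0): (0.00, 0.00). End point (last G1): the path returns to the start — closed.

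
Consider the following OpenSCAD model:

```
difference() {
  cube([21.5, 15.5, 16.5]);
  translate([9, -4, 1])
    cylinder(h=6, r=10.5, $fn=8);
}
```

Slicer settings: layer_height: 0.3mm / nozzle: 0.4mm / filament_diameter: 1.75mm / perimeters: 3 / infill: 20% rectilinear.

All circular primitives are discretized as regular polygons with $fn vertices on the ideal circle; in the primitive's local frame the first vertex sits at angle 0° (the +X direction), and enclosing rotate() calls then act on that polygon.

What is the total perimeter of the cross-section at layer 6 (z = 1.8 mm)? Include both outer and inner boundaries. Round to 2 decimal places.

79.80 mm

At z = 1.8 mm: the 21.5×15.5 cube contributes its full rectangle (perimeter 74.00 mm); the cylinder at (9, -4): section is a regular 8-gon, circumradius r=10.5 (perimeter = 2·8·10.500·sin(180°/8) = 64.29 mm); Taking the first minus the rest: starting from the 21.5×15.5 cube, the r=10.5 cylinder at (9, -4) partially overlaps it — only the 78.54 mm² overlap (of its 311.83 mm²) is removed, clipping the outline — boundary = 79.80 mm. Overall, the cross-section is a single solid region. Total boundary length (outer) = 79.80 mm.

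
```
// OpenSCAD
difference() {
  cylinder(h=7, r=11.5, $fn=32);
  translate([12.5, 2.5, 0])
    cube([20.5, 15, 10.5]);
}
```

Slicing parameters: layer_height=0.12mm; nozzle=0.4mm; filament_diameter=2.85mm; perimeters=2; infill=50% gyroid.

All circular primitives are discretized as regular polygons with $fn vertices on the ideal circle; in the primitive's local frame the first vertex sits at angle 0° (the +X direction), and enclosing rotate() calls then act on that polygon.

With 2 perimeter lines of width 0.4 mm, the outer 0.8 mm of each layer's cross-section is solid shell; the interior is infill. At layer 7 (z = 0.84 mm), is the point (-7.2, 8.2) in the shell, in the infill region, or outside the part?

shell

At z = 0.84 mm: the r=11.5 cylinder contributes a regular 32-gon of circumradius 11.5; the cube at (12.5, 2.5) (footprint 20.5×15) is included at this height; Taking the first minus the rest: starting from the r=11.5 cylinder, the 20.5×15 cube at (12.5, 2.5) misses the remaining region (no effect) — 1 connected region. Overall, the cross-section is a single solid region. The nearest boundary edge runs (-8.13, 8.13)→(-6.39, 9.56); distance from the point to it = 0.54 mm. The point is inside the cross-section, 0.54 mm from the nearest boundary — within the 0.8 mm shell band (2 × 0.4).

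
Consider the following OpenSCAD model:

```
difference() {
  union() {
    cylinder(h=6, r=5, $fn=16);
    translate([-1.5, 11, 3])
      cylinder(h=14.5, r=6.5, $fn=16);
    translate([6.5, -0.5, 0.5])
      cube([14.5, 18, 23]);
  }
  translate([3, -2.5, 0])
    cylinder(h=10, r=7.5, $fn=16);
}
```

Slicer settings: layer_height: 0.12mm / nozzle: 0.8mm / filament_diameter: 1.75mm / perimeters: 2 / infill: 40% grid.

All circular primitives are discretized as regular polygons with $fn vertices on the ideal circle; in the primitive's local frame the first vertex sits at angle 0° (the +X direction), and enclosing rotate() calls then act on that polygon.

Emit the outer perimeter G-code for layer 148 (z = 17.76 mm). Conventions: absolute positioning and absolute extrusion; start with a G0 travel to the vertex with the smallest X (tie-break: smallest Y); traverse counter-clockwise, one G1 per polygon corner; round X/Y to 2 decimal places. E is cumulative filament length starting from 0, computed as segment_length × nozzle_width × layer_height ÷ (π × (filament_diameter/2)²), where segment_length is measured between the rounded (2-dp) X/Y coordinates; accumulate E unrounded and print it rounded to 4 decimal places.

G0 X6.50 Y-0.50 Z17.76
G1 X21.00 Y-0.50 E0.5787
G1 X21.00 Y17.50 E1.2971
G1 X6.50 Y17.50 E1.8759
G1 X6.50 Y-0.50 E2.5943

At z = 17.76 mm: the cylinder does not reach this height (z outside [0, 6]); the cylinder at (-1.5, 11) is not intersected at this z (z outside [3, 17.5]); the cube at (6.5, -0.5) is present — its section is the full 14.5×18 rectangle; Taking the union: only the 14.5×18 cube at (6.5, -0.5) is present, so the union is just that shape — 1 connected region; the cylinder at (3, -2.5) is absent (z outside [0, 10]); After the difference (first − rest): none of the subtracted shapes is present at this height, so that combined region is unchanged — 1 connected region. The outline is a single polygon with 4 vertices. Extrusion per mm of travel: 0.8 × 0.12 / (π × 0.875²) = 0.039912. Accumulating E over each segment gives final E = 2.5943.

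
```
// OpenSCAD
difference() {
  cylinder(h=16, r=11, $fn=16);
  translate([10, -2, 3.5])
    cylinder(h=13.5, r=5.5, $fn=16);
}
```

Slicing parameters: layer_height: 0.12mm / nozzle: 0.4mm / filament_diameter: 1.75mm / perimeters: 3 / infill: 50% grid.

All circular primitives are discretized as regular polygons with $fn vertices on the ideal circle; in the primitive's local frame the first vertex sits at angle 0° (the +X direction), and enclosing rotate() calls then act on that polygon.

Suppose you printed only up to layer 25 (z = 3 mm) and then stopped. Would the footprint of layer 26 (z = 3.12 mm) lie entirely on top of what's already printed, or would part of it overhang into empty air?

Compare the two slices. At z = 3: the r=11 cylinder gives a regular 16-gon of circumradius 11 (constant along its height) (area = (16/2)·11.000²·sin(360°/16) = 370.44 mm²); the cylinder at (10, -2) is not intersected at this z (z outside [3.5, 17]); Taking the first minus the rest: none of the subtracted shapes is present at this height, so the r=11 cylinder is unchanged — area = 370.44 mm². At z = 3.12: the r=11 cylinder contributes a regular 16-gon of circumradius 11 (area = (16/2)·11.000²·sin(360°/16) = 370.44 mm²); the cylinder at (10, -2) is not intersected at this z (z outside [3.5, 17]); Taking the first minus the rest: none of the subtracted shapes is present at this height, so the r=11 cylinder is unchanged — area = 370.44 mm². Checking containment: the cross-section at z = 3.12 is a subset of the cross-section at z = 3.

entirely on top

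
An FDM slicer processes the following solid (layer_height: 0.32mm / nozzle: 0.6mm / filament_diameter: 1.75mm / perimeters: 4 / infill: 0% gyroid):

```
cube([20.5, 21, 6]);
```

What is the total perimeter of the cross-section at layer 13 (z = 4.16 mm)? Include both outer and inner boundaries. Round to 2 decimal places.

At z = 4.16 mm: the cube (footprint 20.5×21) is included at this height (perimeter 83.00 mm). Overall, the cross-section is a single solid region. Total boundary length (outer) = 83.00 mm.

83.00 mm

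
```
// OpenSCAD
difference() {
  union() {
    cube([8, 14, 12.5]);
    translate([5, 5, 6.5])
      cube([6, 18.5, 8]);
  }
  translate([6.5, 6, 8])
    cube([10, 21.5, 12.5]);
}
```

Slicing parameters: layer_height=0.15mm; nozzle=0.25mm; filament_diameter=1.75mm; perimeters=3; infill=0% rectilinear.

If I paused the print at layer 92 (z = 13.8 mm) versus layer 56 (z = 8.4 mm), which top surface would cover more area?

layer 56 (z = 8.4 mm)

Layer 92 (z = 13.8): the cube is not intersected at this z (z outside [0, 12.5]); the cube at (5, 5) (footprint 6×18.5) is included at this height (area 111.00 mm²); Taking the union: only the 6×18.5 cube at (5, 5) is present, so the union is just that shape — area = 111.00 mm²; the cube at (6.5, 6) (footprint 10×21.5) is included at this height (area 215.00 mm²); After the difference (first − rest): starting from the result so far (111.00 mm²), the 10×21.5 cube at (6.5, 6) partially overlaps it — only the 78.75 mm² overlap (of its 215.00 mm²) is removed, clipping the outline — area = 32.25 mm². So its area = 32.25 mm². Layer 56 (z = 8.4): the cube (footprint 8×14) is included at this height (area 112.00 mm²); the cube at (5, 5) (footprint 6×18.5) is included at this height (area 111.00 mm²); Taking the union: the regions partially overlap — summed areas 223.00 mm² minus the doubly-counted overlap 27.00 mm² gives 196.00 mm² — area = 196.00 mm²; the cube at (6.5, 6) is present — its section is the full 10×21.5 rectangle (area 215.00 mm²); Subtracting the remaining from the first: starting from the result so far (196.00 mm²), the 10×21.5 cube at (6.5, 6) partially overlaps it — only the 78.75 mm² overlap (of its 215.00 mm²) is removed, clipping the outline — area = 117.25 mm². So its area = 117.25 mm². Layer 56 is larger (117.25 vs 32.25 mm²).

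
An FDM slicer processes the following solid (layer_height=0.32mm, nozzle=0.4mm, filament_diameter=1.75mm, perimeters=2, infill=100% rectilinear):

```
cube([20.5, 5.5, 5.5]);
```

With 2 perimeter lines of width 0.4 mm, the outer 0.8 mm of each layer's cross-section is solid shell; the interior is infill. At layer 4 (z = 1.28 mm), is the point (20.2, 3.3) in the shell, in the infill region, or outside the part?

shell

At z = 1.28 mm: the cube (footprint 20.5×5.5) is included at this height. Overall, the cross-section is a single solid region. The nearest boundary edge runs (20.50, 0.00)→(20.50, 5.50); distance from the point to it = 0.30 mm. The point is inside the cross-section, 0.30 mm from the nearest boundary — within the 0.8 mm shell band (2 × 0.4).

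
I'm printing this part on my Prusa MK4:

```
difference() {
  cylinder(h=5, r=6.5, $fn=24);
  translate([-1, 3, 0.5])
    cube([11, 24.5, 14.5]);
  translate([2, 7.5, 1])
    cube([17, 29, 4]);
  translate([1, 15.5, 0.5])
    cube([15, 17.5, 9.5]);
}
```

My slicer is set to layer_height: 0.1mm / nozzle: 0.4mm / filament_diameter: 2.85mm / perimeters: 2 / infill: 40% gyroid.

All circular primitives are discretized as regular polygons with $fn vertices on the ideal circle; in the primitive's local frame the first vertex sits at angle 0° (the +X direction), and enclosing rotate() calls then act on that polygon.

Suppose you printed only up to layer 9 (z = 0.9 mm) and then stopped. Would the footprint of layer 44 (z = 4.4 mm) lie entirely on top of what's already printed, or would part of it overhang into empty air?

entirely on top

Compare the two slices. At z = 0.9: the r=6.5 cylinder contributes a regular 24-gon of circumradius 6.5 (area = (24/2)·6.500²·sin(360°/24) = 131.22 mm²); the 11×24.5 cube at (-1, 3) contributes its full rectangle (area 269.50 mm²); the cube at (2, 7.5) is absent (z outside [1, 5]); the cube at (1, 15.5) (footprint 15×17.5) is included at this height (area 262.50 mm²); Subtracting the remaining from the first: starting from the r=6.5 cylinder (131.22 mm²), the 11×24.5 cube at (-1, 3) partially overlaps it — only the 17.58 mm² overlap (of its 269.50 mm²) is removed, clipping the outline; the 15×17.5 cube at (1, 15.5) misses the remaining region (no effect) — area = 113.64 mm². At z = 4.4: the cylinder: section is a regular 24-gon, circumradius r=6.5 (area = (24/2)·6.500²·sin(360°/24) = 131.22 mm²); the cube at (-1, 3) is present — its section is the full 11×24.5 rectangle (area 269.50 mm²); the 17×29 cube at (2, 7.5) contributes its full rectangle (area 493.00 mm²); the 15×17.5 cube at (1, 15.5) contributes its full rectangle (area 262.50 mm²); After the difference (first − rest): starting from the r=6.5 cylinder (131.22 mm²), the 11×24.5 cube at (-1, 3) partially overlaps it — only the 17.58 mm² overlap (of its 269.50 mm²) is removed, clipping the outline; the 17×29 cube at (2, 7.5) misses the remaining region (no effect); the 15×17.5 cube at (1, 15.5) misses the remaining region (no effect) — area = 113.64 mm². Checking containment: the cross-section at z = 4.4 is a subset of the cross-section at z = 0.9.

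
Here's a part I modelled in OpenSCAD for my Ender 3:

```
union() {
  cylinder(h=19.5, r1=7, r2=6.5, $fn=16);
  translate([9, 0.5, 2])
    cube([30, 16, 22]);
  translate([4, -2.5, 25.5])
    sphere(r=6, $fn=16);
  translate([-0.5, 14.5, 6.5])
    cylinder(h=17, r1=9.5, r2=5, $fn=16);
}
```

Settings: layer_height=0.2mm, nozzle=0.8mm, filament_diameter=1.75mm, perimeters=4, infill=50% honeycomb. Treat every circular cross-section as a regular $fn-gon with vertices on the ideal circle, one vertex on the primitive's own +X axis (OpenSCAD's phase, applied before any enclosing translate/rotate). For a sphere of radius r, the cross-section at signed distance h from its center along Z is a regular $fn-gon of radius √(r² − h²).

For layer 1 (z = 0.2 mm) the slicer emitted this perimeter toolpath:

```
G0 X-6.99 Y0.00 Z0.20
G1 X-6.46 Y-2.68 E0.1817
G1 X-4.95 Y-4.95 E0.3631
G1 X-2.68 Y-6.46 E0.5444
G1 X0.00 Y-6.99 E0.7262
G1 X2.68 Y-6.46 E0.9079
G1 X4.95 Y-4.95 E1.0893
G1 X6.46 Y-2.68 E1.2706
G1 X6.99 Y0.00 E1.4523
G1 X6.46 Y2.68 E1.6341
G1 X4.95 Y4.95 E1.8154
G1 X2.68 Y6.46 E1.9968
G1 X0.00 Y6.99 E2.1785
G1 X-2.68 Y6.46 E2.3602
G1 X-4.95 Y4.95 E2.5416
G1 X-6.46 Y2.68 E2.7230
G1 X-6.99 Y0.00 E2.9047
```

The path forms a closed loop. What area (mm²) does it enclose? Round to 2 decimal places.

149.78 mm²

Apply the shoelace formula to the sequence of (X, Y) vertices; enclosed area = 149.78 mm².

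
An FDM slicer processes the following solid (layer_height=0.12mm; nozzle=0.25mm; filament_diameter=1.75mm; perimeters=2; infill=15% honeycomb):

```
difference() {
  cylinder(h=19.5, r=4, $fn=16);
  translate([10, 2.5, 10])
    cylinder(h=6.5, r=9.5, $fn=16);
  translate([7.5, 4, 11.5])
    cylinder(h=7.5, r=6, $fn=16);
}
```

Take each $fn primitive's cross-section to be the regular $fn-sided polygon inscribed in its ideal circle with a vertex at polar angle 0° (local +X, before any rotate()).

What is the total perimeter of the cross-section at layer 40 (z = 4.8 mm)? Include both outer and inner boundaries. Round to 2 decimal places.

At z = 4.8 mm: the r=4 cylinder contributes a regular 16-gon of circumradius 4 (perimeter = 2·16·4.000·sin(180°/16) = 24.97 mm); the cylinder at (10, 2.5) is not intersected at this z (z outside [10, 16.5]); the cylinder at (7.5, 4) does not reach this height (z outside [11.5, 19]); Subtracting the remaining from the first: none of the subtracted shapes is present at this height, so the r=4 cylinder is unchanged — boundary = 24.97 mm. Overall, the cross-section is a single solid region. Total boundary length (outer) = 24.97 mm.

24.97 mm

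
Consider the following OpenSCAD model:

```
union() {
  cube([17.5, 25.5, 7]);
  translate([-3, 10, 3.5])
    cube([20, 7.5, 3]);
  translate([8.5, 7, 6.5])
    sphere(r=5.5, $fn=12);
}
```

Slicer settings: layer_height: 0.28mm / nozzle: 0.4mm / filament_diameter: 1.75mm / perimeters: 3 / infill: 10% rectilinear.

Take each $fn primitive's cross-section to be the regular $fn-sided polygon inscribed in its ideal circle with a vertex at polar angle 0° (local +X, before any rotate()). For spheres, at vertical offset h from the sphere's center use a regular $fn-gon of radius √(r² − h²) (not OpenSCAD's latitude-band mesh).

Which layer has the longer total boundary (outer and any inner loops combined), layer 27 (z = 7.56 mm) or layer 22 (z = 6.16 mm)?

Layer 27 (z = 7.56): the cube does not reach this height (z outside [0, 7]); the cube at (-3, 10) is absent (z outside [3.5, 6.5]); the r=5.5 sphere at (8.5, 7) contributes a regular 12-gon of circumradius √(5.5²−1.06²) = 5.397 (perimeter = 2·12·5.397·sin(180°/12) = 33.52 mm); Merging all regions: only the r=5.5 sphere at (8.5, 7) is present, so the union is just that shape — boundary = 33.52 mm. So its perimeter = 33.52 mm. Layer 22 (z = 6.16): the 17.5×25.5 cube contributes its full rectangle (perimeter 86.00 mm); the cube at (-3, 10) is present — its section is the full 20×7.5 rectangle (perimeter 55.00 mm); the sphere at (8.5, 7): section is a regular 12-gon, circumradius = √(r²−h²) = √(5.5²−0.34²) = 5.489 (perimeter = 2·12·5.489·sin(180°/12) = 34.10 mm); Merging all regions: the regions partially overlap (shared area 217.90 mm²), so the edge portions inside another operand are dropped and the merged outline is re-measured after clipping — boundary = 92.00 mm. So its perimeter = 92.00 mm. Layer 22 is larger (92.00 vs 33.52 mm).

layer 22 (z = 6.16 mm)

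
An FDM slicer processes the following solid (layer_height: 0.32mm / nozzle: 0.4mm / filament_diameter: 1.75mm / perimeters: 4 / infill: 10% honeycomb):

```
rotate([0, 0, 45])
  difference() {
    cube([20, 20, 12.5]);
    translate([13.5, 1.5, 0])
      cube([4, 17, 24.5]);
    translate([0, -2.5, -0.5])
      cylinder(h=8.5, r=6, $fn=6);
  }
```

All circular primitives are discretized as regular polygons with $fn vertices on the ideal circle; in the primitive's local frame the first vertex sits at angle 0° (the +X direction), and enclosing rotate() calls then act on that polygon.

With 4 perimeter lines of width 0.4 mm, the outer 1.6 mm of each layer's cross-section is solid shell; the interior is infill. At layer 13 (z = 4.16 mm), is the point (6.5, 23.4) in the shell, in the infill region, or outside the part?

outside

At z = 4.16 mm: the cube is present — its section is the full 20×20 rectangle; the 4×17 cube at (13.5, 1.5) contributes its full rectangle; the r=6 cylinder at (0, -2.5) gives a regular 6-gon of circumradius 6 (constant along its height); Taking the first minus the rest: starting from the 20×20 cube, the 4×17 cube at (13.5, 1.5) lies wholly inside it (removes its full 68.00 mm² and its 42.00 mm outline becomes a hole wall); the r=6 cylinder at (0, -2.5) partially overlaps it — only the 10.19 mm² overlap (of its 93.53 mm²) is removed, clipping the outline — 1 connected region with 1 hole; (rotated 45° about Z; rotation is an isometry so areas/perimeters/island counts are preserved). Overall, the cross-section is one region with 1 hole. Undo the 45° rotation: the query point maps to (21.142, 11.950) in the un-rotated model frame. The nearest boundary edge runs (20.00, 20.00)→(20.00, 0.00); distance from the point to it = 1.14 mm. The point is not inside any of the regions above, so it lies outside the cross-section (1.14 mm from the nearest boundary).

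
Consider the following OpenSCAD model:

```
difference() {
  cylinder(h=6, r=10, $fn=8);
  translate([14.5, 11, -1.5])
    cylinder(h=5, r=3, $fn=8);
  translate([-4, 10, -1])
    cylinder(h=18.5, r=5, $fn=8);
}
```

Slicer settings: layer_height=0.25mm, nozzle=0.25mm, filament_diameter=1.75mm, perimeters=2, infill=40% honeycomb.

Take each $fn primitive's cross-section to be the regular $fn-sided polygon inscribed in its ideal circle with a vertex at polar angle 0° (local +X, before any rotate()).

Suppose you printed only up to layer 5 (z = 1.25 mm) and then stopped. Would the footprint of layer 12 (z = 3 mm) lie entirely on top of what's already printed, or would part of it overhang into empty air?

Compare the two slices. At z = 1.25: the r=10 cylinder contributes a regular 8-gon of circumradius 10 (area = (8/2)·10.000²·sin(360°/8) = 282.84 mm²); the r=3 cylinder at (14.5, 11) contributes a regular 8-gon of circumradius 3 (area = (8/2)·3.000²·sin(360°/8) = 25.46 mm²); the r=5 cylinder at (-4, 10) contributes a regular 8-gon of circumradius 5 (area = (8/2)·5.000²·sin(360°/8) = 70.71 mm²); Taking the first minus the rest: starting from the r=10 cylinder (282.84 mm²), the r=3 cylinder at (14.5, 11) misses the remaining region (no effect); the r=5 cylinder at (-4, 10) partially overlaps it — only the 20.66 mm² overlap (of its 70.71 mm²) is removed, clipping the outline — area = 262.18 mm². At z = 3: the r=10 cylinder gives a regular 8-gon of circumradius 10 (constant along its height) (area = (8/2)·10.000²·sin(360°/8) = 282.84 mm²); the r=3 cylinder at (14.5, 11) gives a regular 8-gon of circumradius 3 (constant along its height) (area = (8/2)·3.000²·sin(360°/8) = 25.46 mm²); the cylinder at (-4, 10): section is a regular 8-gon, circumradius r=5 (area = (8/2)·5.000²·sin(360°/8) = 70.71 mm²); Subtracting the remaining from the first: starting from the r=10 cylinder (282.84 mm²), the r=3 cylinder at (14.5, 11) misses the remaining region (no effect); the r=5 cylinder at (-4, 10) partially overlaps it — only the 20.66 mm² overlap (of its 70.71 mm²) is removed, clipping the outline — area = 262.18 mm². Checking containment: the cross-section at z = 3 is a subset of the cross-section at z = 1.25.

entirely on top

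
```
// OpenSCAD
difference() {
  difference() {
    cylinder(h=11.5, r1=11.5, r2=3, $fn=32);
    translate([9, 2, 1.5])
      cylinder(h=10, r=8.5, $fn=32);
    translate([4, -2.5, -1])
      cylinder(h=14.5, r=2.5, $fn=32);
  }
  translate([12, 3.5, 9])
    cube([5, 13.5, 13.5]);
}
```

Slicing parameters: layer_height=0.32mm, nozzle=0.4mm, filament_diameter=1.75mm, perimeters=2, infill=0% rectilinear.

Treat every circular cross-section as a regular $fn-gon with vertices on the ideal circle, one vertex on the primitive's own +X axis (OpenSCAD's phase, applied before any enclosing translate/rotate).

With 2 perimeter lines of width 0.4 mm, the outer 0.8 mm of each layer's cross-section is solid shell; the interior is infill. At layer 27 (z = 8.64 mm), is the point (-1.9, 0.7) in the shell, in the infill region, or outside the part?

At z = 8.64 mm: the cone (r1=11.5→r2=3) has section circumradius 5.114 here — a regular 32-gon; the r=8.5 cylinder at (9, 2) gives a regular 32-gon of circumradius 8.5 (constant along its height); the r=2.5 cylinder at (4, -2.5) gives a regular 32-gon of circumradius 2.5 (constant along its height); Subtracting the remaining from the first: starting from the cone, the r=8.5 cylinder at (9, 2) partially overlaps it — only the 28.45 mm² overlap (of its 225.52 mm²) is removed, clipping the outline; the r=2.5 cylinder at (4, -2.5) partially overlaps it — only the 1.41 mm² overlap (of its 19.51 mm²) is removed, clipping the outline — 1 connected region; the cube at (12, 3.5) is absent (z outside [9, 22.5]); Subtracting the remaining from the first: none of the subtracted shapes is present at this height, so that combined region is unchanged — 1 connected region. Overall, the cross-section is a single solid region. The nearest boundary edge runs (0.50, 2.00)→(0.66, 0.34); distance from the point to it = 2.52 mm. The point is inside the cross-section and 2.52 mm from the nearest boundary — more than the 0.8 mm shell width (2 × 0.4), so it's in the infill interior.

infill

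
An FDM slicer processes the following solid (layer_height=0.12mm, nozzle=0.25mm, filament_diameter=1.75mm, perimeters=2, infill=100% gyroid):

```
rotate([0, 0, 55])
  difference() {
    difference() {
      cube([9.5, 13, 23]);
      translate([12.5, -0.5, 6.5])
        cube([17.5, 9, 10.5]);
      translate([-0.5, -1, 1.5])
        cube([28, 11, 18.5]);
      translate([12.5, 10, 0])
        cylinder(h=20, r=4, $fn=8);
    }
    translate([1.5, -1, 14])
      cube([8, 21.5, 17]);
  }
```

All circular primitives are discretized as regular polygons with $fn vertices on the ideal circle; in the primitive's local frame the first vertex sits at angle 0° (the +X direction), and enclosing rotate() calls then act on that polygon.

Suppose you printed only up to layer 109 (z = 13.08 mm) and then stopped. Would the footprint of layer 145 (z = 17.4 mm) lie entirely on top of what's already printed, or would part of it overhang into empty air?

entirely on top

Compare the two slices. At z = 13.08: the cube (footprint 9.5×13) is included at this height (area 123.50 mm²); the cube at (12.5, -0.5) (footprint 17.5×9) is included at this height (area 157.50 mm²); the cube at (-0.5, -1) is present — its section is the full 28×11 rectangle (area 308.00 mm²); the cylinder at (12.5, 10): section is a regular 8-gon, circumradius r=4 (area = (8/2)·4.000²·sin(360°/8) = 45.25 mm²); Taking the first minus the rest: starting from the 9.5×13 cube (123.50 mm²), the 17.5×9 cube at (12.5, -0.5) misses the remaining region (no effect); the 28×11 cube at (-0.5, -1) partially overlaps it — only the 95.00 mm² overlap (of its 308.00 mm²) is removed, clipping the outline; the r=4 cylinder at (12.5, 10) partially overlaps it — only the 1.21 mm² overlap (of its 45.25 mm²) is removed, clipping the outline — area = 27.29 mm²; the cube at (1.5, -1) does not reach this height (z outside [14, 31]); Subtracting the remaining from the first: none of the subtracted shapes is present at this height, so that combined region is unchanged — area = 27.29 mm²; (whole slice rotated 55° about Z — lengths, areas and connectivity unchanged). At z = 17.4: the cube (footprint 9.5×13) is included at this height (area 123.50 mm²); the cube at (12.5, -0.5) is not intersected at this z (z outside [6.5, 17]); the 28×11 cube at (-0.5, -1) contributes its full rectangle (area 308.00 mm²); the r=4 cylinder at (12.5, 10) gives a regular 8-gon of circumradius 4 (constant along its height) (area = (8/2)·4.000²·sin(360°/8) = 45.25 mm²); After the difference (first − rest): starting from the 9.5×13 cube (123.50 mm²), the 28×11 cube at (-0.5, -1) partially overlaps it — only the 95.00 mm² overlap (of its 308.00 mm²) is removed, clipping the outline; the r=4 cylinder at (12.5, 10) partially overlaps it — only the 1.21 mm² overlap (of its 45.25 mm²) is removed, clipping the outline — area = 27.29 mm²; the cube at (1.5, -1) is present — its section is the full 8×21.5 rectangle (area 172.00 mm²); Subtracting the remaining from the first: starting from the result so far (27.29 mm²), the 8×21.5 cube at (1.5, -1) partially overlaps it — only the 22.79 mm² overlap (of its 172.00 mm²) is removed, clipping the outline — area = 4.50 mm²; (rotated 55° about Z; rotation is an isometry so areas/perimeters/island counts are preserved). Checking containment: the cross-section at z = 17.4 is a subset of the cross-section at z = 13.08.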